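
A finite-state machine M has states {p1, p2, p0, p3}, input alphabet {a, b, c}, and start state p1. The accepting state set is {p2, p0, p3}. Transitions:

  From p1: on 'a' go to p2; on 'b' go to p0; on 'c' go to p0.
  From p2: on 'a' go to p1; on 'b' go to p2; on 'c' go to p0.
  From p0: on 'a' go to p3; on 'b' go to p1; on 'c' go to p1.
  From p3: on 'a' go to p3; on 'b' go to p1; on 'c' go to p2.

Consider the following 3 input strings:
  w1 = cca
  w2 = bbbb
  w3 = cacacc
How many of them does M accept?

w1: Trace: p1 -c-> p0 -c-> p1 -a-> p2  → end p2, accepted
w2: Trace: p1 -b-> p0 -b-> p1 -b-> p0 -b-> p1  → end p1, rejected
w3: Trace: p1 -c-> p0 -a-> p3 -c-> p2 -a-> p1 -c-> p0 -c-> p1  → end p1, rejected

1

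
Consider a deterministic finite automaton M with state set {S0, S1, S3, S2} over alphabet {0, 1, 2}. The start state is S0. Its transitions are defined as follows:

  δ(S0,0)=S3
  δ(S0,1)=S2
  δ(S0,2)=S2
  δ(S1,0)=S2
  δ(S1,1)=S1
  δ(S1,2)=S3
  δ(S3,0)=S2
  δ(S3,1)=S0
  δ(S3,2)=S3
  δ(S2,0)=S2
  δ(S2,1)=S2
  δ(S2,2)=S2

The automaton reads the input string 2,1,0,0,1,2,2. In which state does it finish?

S0 → S2 → S2 → S2 → S2 → S2 → S2 → S2

S2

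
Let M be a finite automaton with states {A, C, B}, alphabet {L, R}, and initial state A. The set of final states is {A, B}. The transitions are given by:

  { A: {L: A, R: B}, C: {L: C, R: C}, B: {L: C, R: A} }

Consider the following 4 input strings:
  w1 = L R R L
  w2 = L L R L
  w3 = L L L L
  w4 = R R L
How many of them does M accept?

3

w1:
  start at A
  read 'L': A → A
  read 'R': A → B
  read 'R': B → A
  read 'L': A → A
  end A, accepted
w2:
  start at A
  read 'L': A → A
  read 'L': A → A
  read 'R': A → B
  read 'L': B → C
  end C, rejected
w3:
  start at A
  read 'L': A → A
  read 'L': A → A
  read 'L': A → A
  read 'L': A → A
  end A, accepted
w4:
  start at A
  read 'R': A → B
  read 'R': B → A
  read 'L': A → A
  end A, accepted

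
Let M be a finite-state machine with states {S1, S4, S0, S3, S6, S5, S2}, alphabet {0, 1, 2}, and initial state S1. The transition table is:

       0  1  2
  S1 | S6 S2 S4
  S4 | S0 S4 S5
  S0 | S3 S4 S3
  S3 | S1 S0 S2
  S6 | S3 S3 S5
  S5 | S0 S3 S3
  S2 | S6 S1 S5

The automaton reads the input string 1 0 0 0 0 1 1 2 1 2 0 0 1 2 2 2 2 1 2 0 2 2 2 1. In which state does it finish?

S3

S1 → S2 → S6 → S3 → S1 → S6 → S3 → S0 → S3 → S0 → S3 → S1 → S6 → S3 → S2 → S5 → S3 → S2 → S1 → S4 → S0 → S3 → S2 → S5 → S3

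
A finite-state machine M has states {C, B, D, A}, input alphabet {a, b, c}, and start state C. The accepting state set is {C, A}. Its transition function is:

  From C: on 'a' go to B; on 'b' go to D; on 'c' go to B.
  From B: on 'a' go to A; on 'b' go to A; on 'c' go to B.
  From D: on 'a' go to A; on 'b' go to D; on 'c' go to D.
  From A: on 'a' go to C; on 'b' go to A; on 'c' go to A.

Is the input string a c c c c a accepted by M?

Yes

start at C
read 'a': C → B
read 'c': B → B
read 'c': B → B
read 'c': B → B
read 'c': B → B
read 'a': B → A
End state A is accepting.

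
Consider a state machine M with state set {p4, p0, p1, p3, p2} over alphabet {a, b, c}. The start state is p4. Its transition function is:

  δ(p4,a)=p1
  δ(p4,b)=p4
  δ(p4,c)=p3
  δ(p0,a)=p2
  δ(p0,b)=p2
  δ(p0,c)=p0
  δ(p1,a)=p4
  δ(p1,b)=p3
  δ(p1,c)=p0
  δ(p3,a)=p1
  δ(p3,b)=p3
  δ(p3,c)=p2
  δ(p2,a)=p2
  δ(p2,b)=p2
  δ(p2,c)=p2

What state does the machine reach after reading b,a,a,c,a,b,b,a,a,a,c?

start at p4
read 'b': p4 → p4
read 'a': p4 → p1
read 'a': p1 → p4
read 'c': p4 → p3
read 'a': p3 → p1
read 'b': p1 → p3
read 'b': p3 → p3
read 'a': p3 → p1
read 'a': p1 → p4
read 'a': p4 → p1
read 'c': p1 → p0

p0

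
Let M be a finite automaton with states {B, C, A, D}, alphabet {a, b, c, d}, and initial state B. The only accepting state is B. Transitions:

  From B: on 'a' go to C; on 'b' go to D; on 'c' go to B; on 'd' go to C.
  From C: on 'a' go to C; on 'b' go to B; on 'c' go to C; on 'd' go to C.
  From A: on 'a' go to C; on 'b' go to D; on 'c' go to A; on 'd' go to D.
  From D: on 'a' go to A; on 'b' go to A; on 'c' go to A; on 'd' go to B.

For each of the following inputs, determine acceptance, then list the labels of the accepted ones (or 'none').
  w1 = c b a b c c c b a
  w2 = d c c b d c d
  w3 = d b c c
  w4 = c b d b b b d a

w1:
  start at B
  read 'c': B → B
  read 'b': B → D
  read 'a': D → A
  read 'b': A → D
  read 'c': D → A
  read 'c': A → A
  read 'c': A → A
  read 'b': A → D
  read 'a': D → A
  end A, rejected
w2:
  start at B
  read 'd': B → C
  read 'c': C → C
  read 'c': C → C
  read 'b': C → B
  read 'd': B → C
  read 'c': C → C
  read 'd': C → C
  end C, rejected
w3:
  start at B
  read 'd': B → C
  read 'b': C → B
  read 'c': B → B
  read 'c': B → B
  end B, accepted
w4:
  start at B
  read 'c': B → B
  read 'b': B → D
  read 'd': D → B
  read 'b': B → D
  read 'b': D → A
  read 'b': A → D
  read 'd': D → B
  read 'a': B → C
  end C, rejected

w3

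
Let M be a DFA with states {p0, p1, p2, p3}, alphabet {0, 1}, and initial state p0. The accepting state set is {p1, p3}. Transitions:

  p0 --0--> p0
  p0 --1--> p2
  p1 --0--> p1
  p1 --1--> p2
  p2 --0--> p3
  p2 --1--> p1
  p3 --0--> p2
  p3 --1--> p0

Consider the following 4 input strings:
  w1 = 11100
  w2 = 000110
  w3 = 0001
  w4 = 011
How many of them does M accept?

2

w1: Trace: p0 -1-> p2 -1-> p1 -1-> p2 -0-> p3 -0-> p2  → end p2, rejected
w2: Trace: p0 -0-> p0 -0-> p0 -0-> p0 -1-> p2 -1-> p1 -0-> p1  → end p1, accepted
w3: Trace: p0 -0-> p0 -0-> p0 -0-> p0 -1-> p2  → end p2, rejected
w4: Trace: p0 -0-> p0 -1-> p2 -1-> p1  → end p1, accepted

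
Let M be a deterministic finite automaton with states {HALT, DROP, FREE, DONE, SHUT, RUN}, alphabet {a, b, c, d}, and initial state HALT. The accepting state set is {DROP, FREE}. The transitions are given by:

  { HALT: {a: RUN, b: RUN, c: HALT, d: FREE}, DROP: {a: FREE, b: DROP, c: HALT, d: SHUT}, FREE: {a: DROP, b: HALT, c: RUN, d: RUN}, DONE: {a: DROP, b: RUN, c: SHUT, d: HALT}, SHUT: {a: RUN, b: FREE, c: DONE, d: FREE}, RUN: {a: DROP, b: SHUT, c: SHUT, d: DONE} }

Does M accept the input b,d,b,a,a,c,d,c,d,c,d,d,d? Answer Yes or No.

start at HALT
read 'b': HALT → RUN
read 'd': RUN → DONE
read 'b': DONE → RUN
read 'a': RUN → DROP
read 'a': DROP → FREE
read 'c': FREE → RUN
read 'd': RUN → DONE
read 'c': DONE → SHUT
read 'd': SHUT → FREE
read 'c': FREE → RUN
read 'd': RUN → DONE
read 'd': DONE → HALT
read 'd': HALT → FREE
End state FREE is accepting.

Yes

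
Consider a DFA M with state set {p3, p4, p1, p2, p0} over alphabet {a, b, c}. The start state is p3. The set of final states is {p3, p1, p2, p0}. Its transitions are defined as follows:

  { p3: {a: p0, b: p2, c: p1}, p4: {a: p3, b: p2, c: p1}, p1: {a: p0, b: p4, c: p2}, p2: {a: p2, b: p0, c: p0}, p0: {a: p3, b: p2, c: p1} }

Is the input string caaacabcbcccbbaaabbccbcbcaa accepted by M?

Yes

p3 → p1 → p0 → p3 → p0 → p1 → p0 → p2 → p0 → p2 → p0 → p1 → p2 → p0 → p2 → p2 → p2 → p2 → p0 → p2 → p0 → p1 → p4 → p1 → p4 → p1 → p0 → p3
End state p3 is accepting.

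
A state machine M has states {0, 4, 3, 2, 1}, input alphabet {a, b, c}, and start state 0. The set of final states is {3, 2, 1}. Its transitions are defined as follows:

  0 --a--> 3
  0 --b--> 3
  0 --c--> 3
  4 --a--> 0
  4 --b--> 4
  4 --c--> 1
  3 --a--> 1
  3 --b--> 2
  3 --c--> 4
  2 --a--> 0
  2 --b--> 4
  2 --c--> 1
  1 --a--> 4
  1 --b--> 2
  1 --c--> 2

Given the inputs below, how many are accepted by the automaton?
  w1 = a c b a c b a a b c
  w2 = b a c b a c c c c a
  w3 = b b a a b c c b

w1:
  start at 0
  read 'a': 0 → 3
  read 'c': 3 → 4
  read 'b': 4 → 4
  read 'a': 4 → 0
  read 'c': 0 → 3
  read 'b': 3 → 2
  read 'a': 2 → 0
  read 'a': 0 → 3
  read 'b': 3 → 2
  read 'c': 2 → 1
  end 1, accepted
w2:
  start at 0
  read 'b': 0 → 3
  read 'a': 3 → 1
  read 'c': 1 → 2
  read 'b': 2 → 4
  read 'a': 4 → 0
  read 'c': 0 → 3
  read 'c': 3 → 4
  read 'c': 4 → 1
  read 'c': 1 → 2
  read 'a': 2 → 0
  end 0, rejected
w3:
  start at 0
  read 'b': 0 → 3
  read 'b': 3 → 2
  read 'a': 2 → 0
  read 'a': 0 → 3
  read 'b': 3 → 2
  read 'c': 2 → 1
  read 'c': 1 → 2
  read 'b': 2 → 4
  end 4, rejected

1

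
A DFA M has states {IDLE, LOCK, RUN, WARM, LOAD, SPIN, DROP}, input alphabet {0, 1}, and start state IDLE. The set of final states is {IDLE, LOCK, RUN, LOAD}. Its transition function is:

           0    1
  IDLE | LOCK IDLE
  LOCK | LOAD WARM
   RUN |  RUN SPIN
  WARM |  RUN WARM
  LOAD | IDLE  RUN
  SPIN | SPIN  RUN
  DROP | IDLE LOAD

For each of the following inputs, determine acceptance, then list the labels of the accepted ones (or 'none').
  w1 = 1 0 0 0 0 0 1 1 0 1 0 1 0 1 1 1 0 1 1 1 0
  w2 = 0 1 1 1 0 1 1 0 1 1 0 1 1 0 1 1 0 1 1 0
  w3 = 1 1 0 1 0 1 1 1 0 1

w2, w3

w1:
  start at IDLE
  read '1': IDLE → IDLE
  read '0': IDLE → LOCK
  read '0': LOCK → LOAD
  read '0': LOAD → IDLE
  read '0': IDLE → LOCK
  read '0': LOCK → LOAD
  read '1': LOAD → RUN
  read '1': RUN → SPIN
  read '0': SPIN → SPIN
  read '1': SPIN → RUN
  read '0': RUN → RUN
  read '1': RUN → SPIN
  read '0': SPIN → SPIN
  read '1': SPIN → RUN
  read '1': RUN → SPIN
  read '1': SPIN → RUN
  read '0': RUN → RUN
  read '1': RUN → SPIN
  read '1': SPIN → RUN
  read '1': RUN → SPIN
  read '0': SPIN → SPIN
  end SPIN, rejected
w2:
  start at IDLE
  read '0': IDLE → LOCK
  read '1': LOCK → WARM
  read '1': WARM → WARM
  read '1': WARM → WARM
  read '0': WARM → RUN
  read '1': RUN → SPIN
  read '1': SPIN → RUN
  read '0': RUN → RUN
  read '1': RUN → SPIN
  read '1': SPIN → RUN
  read '0': RUN → RUN
  read '1': RUN → SPIN
  read '1': SPIN → RUN
  read '0': RUN → RUN
  read '1': RUN → SPIN
  read '1': SPIN → RUN
  read '0': RUN → RUN
  read '1': RUN → SPIN
  read '1': SPIN → RUN
  read '0': RUN → RUN
  end RUN, accepted
w3:
  start at IDLE
  read '1': IDLE → IDLE
  read '1': IDLE → IDLE
  read '0': IDLE → LOCK
  read '1': LOCK → WARM
  read '0': WARM → RUN
  read '1': RUN → SPIN
  read '1': SPIN → RUN
  read '1': RUN → SPIN
  read '0': SPIN → SPIN
  read '1': SPIN → RUN
  end RUN, accepted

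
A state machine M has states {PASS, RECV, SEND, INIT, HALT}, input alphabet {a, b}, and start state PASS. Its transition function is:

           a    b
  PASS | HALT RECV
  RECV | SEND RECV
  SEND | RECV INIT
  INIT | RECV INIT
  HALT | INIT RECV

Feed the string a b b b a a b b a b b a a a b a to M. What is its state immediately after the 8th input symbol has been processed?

Trace: PASS -a-> HALT -b-> RECV -b-> RECV -b-> RECV -a-> SEND -a-> RECV -b-> RECV -b-> RECV
After 8 symbols: RECV.

RECV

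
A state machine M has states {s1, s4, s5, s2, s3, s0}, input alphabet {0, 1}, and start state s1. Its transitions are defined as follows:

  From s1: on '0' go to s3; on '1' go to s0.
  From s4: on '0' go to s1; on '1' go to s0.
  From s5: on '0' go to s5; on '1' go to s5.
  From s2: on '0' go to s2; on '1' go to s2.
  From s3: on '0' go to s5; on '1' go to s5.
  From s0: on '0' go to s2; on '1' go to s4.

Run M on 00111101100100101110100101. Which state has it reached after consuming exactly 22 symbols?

s1 → s3 → s5 → s5 → s5 → s5 → s5 → s5 → s5 → s5 → s5 → s5 → s5 → s5 → s5 → s5 → s5 → s5 → s5 → s5 → s5 → s5 → s5
After 22 symbols: s5.

s5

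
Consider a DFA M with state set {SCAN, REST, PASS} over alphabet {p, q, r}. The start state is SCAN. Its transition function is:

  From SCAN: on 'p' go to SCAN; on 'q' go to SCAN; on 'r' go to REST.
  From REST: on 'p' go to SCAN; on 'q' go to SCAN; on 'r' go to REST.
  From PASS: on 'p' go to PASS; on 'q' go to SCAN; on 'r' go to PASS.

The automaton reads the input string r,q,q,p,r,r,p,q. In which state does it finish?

SCAN

start at SCAN
read 'r': SCAN → REST
read 'q': REST → SCAN
read 'q': SCAN → SCAN
read 'p': SCAN → SCAN
read 'r': SCAN → REST
read 'r': REST → REST
read 'p': REST → SCAN
read 'q': SCAN → SCAN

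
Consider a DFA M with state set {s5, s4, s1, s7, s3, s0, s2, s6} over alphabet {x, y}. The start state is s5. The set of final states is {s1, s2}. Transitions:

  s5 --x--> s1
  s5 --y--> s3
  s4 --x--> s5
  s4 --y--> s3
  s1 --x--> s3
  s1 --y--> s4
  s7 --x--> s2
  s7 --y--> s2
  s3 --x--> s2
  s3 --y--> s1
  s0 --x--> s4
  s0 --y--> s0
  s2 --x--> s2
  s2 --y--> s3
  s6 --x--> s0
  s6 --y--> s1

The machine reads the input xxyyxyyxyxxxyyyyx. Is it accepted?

Yes

s5 → s1 → s3 → s1 → s4 → s5 → s3 → s1 → s3 → s1 → s3 → s2 → s2 → s3 → s1 → s4 → s3 → s2
End state s2 is accepting.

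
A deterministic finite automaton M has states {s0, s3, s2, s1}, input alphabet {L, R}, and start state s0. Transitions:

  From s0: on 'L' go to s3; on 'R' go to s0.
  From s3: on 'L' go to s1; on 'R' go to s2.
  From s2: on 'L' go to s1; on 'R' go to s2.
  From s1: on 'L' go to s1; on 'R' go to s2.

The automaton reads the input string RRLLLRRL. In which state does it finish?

Trace: s0 -R-> s0 -R-> s0 -L-> s3 -L-> s1 -L-> s1 -R-> s2 -R-> s2 -L-> s1

s1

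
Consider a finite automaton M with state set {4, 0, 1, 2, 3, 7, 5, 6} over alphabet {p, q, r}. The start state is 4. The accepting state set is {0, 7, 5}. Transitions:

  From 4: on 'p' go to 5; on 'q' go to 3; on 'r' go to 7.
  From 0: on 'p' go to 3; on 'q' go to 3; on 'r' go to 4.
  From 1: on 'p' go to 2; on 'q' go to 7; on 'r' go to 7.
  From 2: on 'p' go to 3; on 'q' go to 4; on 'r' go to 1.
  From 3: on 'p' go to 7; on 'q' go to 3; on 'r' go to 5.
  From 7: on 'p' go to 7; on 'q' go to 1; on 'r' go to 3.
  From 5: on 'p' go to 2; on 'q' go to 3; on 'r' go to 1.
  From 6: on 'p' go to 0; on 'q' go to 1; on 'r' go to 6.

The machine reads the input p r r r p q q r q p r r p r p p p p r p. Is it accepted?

Yes

start at 4
read 'p': 4 → 5
read 'r': 5 → 1
read 'r': 1 → 7
read 'r': 7 → 3
read 'p': 3 → 7
read 'q': 7 → 1
read 'q': 1 → 7
read 'r': 7 → 3
read 'q': 3 → 3
read 'p': 3 → 7
read 'r': 7 → 3
read 'r': 3 → 5
read 'p': 5 → 2
read 'r': 2 → 1
read 'p': 1 → 2
read 'p': 2 → 3
read 'p': 3 → 7
read 'p': 7 → 7
read 'r': 7 → 3
read 'p': 3 → 7
End state 7 is accepting.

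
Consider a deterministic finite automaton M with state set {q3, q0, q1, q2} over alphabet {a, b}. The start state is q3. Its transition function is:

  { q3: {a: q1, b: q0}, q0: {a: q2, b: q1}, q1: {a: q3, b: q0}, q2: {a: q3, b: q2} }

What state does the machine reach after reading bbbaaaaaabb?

q1

q3 → q0 → q1 → q0 → q2 → q3 → q1 → q3 → q1 → q3 → q0 → q1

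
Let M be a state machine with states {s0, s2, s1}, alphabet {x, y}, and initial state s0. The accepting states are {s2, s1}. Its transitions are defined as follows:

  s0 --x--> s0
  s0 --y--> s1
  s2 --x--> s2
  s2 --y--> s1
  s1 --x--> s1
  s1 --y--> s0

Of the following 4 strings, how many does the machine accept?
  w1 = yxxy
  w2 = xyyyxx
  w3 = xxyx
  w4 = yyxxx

2

w1: s0 → s1 → s1 → s1 → s0  → end s0, rejected
w2: s0 → s0 → s1 → s0 → s1 → s1 → s1  → end s1, accepted
w3: s0 → s0 → s0 → s1 → s1  → end s1, accepted
w4: s0 → s1 → s0 → s0 → s0 → s0  → end s0, rejected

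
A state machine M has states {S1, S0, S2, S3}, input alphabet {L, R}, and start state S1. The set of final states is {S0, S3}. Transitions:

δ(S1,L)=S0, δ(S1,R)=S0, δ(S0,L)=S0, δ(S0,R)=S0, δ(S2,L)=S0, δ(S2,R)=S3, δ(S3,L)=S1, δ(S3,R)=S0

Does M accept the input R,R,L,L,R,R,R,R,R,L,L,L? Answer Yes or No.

Trace: S1 -R-> S0 -R-> S0 -L-> S0 -L-> S0 -R-> S0 -R-> S0 -R-> S0 -R-> S0 -R-> S0 -L-> S0 -L-> S0 -L-> S0
End state S0 is accepting.

Yes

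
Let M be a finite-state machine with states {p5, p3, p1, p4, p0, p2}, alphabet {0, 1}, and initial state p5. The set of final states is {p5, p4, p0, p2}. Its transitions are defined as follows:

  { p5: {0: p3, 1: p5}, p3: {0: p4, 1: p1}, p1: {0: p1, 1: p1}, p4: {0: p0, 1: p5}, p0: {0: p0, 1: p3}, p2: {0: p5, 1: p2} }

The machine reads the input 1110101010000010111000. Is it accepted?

No

p5 → p5 → p5 → p5 → p3 → p1 → p1 → p1 → p1 → p1 → p1 → p1 → p1 → p1 → p1 → p1 → p1 → p1 → p1 → p1 → p1 → p1 → p1
End state p1 is not accepting.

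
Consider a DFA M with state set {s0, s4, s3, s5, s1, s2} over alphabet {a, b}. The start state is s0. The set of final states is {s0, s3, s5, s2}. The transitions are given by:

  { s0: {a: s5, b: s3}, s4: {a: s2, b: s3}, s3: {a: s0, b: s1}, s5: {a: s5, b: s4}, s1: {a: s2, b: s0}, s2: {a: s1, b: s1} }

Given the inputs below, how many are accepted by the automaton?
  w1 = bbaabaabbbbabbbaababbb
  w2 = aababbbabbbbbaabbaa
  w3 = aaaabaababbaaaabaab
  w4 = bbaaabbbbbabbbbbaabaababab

2

w1: Trace: s0 -b-> s3 -b-> s1 -a-> s2 -a-> s1 -b-> s0 -a-> s5 -a-> s5 -b-> s4 -b-> s3 -b-> s1 -b-> s0 -a-> s5 -b-> s4 -b-> s3 -b-> s1 -a-> s2 -a-> s1 -b-> s0 -a-> s5 -b-> s4 -b-> s3 -b-> s1  → end s1, rejected
w2: Trace: s0 -a-> s5 -a-> s5 -b-> s4 -a-> s2 -b-> s1 -b-> s0 -b-> s3 -a-> s0 -b-> s3 -b-> s1 -b-> s0 -b-> s3 -b-> s1 -a-> s2 -a-> s1 -b-> s0 -b-> s3 -a-> s0 -a-> s5  → end s5, accepted
w3: Trace: s0 -a-> s5 -a-> s5 -a-> s5 -a-> s5 -b-> s4 -a-> s2 -a-> s1 -b-> s0 -a-> s5 -b-> s4 -b-> s3 -a-> s0 -a-> s5 -a-> s5 -a-> s5 -b-> s4 -a-> s2 -a-> s1 -b-> s0  → end s0, accepted
w4: Trace: s0 -b-> s3 -b-> s1 -a-> s2 -a-> s1 -a-> s2 -b-> s1 -b-> s0 -b-> s3 -b-> s1 -b-> s0 -a-> s5 -b-> s4 -b-> s3 -b-> s1 -b-> s0 -b-> s3 -a-> s0 -a-> s5 -b-> s4 -a-> s2 -a-> s1 -b-> s0 -a-> s5 -b-> s4 -a-> s2 -b-> s1  → end s1, rejected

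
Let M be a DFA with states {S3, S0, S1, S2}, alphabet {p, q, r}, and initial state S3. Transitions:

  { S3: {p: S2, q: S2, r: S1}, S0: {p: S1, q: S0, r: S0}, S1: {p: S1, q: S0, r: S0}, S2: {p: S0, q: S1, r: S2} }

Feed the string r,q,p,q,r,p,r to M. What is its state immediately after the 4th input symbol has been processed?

S0

Trace: S3 -r-> S1 -q-> S0 -p-> S1 -q-> S0
After 4 symbols: S0.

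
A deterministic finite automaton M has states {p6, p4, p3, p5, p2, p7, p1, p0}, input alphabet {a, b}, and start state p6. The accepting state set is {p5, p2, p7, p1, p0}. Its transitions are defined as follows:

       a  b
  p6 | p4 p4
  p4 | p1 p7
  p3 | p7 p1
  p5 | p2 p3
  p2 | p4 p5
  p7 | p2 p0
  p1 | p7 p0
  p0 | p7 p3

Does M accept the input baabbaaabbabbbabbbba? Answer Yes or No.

Yes

p6 → p4 → p1 → p7 → p0 → p3 → p7 → p2 → p4 → p7 → p0 → p7 → p0 → p3 → p1 → p7 → p0 → p3 → p1 → p0 → p7
End state p7 is accepting.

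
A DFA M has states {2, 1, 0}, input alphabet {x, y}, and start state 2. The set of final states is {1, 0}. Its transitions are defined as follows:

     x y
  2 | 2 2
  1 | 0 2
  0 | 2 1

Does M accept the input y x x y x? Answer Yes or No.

2 → 2 → 2 → 2 → 2 → 2
End state 2 is not accepting.

No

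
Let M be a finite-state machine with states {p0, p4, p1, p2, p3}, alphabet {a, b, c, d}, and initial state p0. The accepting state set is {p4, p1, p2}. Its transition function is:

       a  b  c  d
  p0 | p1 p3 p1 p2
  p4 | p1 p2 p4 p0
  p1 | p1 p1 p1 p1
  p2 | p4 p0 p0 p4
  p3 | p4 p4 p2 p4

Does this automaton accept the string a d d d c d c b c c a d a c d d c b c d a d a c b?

p0 → p1 → p1 → p1 → p1 → p1 → p1 → p1 → p1 → p1 → p1 → p1 → p1 → p1 → p1 → p1 → p1 → p1 → p1 → p1 → p1 → p1 → p1 → p1 → p1 → p1
End state p1 is accepting.

Yes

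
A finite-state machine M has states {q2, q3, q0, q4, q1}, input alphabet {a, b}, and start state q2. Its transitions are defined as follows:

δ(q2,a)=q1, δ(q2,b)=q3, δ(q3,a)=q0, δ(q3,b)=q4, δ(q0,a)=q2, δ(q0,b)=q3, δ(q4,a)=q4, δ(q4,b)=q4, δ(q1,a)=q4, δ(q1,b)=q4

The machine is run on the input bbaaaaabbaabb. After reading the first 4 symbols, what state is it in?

q4

q2 → q3 → q4 → q4 → q4
After 4 symbols: q4.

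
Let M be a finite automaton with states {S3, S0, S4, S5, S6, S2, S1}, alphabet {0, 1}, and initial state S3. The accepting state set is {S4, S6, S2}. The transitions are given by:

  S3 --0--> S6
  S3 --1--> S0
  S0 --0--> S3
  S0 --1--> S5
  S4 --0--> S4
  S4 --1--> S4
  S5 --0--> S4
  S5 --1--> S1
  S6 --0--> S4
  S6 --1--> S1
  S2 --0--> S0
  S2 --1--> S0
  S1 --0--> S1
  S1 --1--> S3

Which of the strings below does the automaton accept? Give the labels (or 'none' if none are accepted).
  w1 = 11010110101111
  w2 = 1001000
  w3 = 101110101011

w1: Trace: S3 -1-> S0 -1-> S5 -0-> S4 -1-> S4 -0-> S4 -1-> S4 -1-> S4 -0-> S4 -1-> S4 -0-> S4 -1-> S4 -1-> S4 -1-> S4 -1-> S4  → end S4, accepted
w2: Trace: S3 -1-> S0 -0-> S3 -0-> S6 -1-> S1 -0-> S1 -0-> S1 -0-> S1  → end S1, rejected
w3: Trace: S3 -1-> S0 -0-> S3 -1-> S0 -1-> S5 -1-> S1 -0-> S1 -1-> S3 -0-> S6 -1-> S1 -0-> S1 -1-> S3 -1-> S0  → end S0, rejected

w1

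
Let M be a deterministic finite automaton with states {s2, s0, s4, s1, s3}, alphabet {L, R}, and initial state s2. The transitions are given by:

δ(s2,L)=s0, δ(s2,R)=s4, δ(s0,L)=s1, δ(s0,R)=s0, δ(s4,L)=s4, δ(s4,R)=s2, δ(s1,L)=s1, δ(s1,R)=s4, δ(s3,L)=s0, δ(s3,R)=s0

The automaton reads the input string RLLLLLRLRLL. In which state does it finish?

s1

s2 → s4 → s4 → s4 → s4 → s4 → s4 → s2 → s0 → s0 → s1 → s1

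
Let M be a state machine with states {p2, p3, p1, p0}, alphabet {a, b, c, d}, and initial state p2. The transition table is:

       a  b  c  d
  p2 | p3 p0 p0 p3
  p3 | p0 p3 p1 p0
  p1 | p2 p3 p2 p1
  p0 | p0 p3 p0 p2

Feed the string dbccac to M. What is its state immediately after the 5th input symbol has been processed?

start at p2
read 'd': p2 → p3
read 'b': p3 → p3
read 'c': p3 → p1
read 'c': p1 → p2
read 'a': p2 → p3
After 5 symbols: p3.

p3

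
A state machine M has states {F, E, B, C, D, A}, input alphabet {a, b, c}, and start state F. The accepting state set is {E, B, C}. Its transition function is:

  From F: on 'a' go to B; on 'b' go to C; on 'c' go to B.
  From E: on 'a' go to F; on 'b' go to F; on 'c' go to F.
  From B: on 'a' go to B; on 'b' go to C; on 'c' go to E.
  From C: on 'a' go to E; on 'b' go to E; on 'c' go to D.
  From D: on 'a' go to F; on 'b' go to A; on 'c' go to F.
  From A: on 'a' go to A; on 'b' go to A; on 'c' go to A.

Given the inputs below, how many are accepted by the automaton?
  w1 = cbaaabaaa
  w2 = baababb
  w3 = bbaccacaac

3

w1:
  start at F
  read 'c': F → B
  read 'b': B → C
  read 'a': C → E
  read 'a': E → F
  read 'a': F → B
  read 'b': B → C
  read 'a': C → E
  read 'a': E → F
  read 'a': F → B
  end B, accepted
w2:
  start at F
  read 'b': F → C
  read 'a': C → E
  read 'a': E → F
  read 'b': F → C
  read 'a': C → E
  read 'b': E → F
  read 'b': F → C
  end C, accepted
w3:
  start at F
  read 'b': F → C
  read 'b': C → E
  read 'a': E → F
  read 'c': F → B
  read 'c': B → E
  read 'a': E → F
  read 'c': F → B
  read 'a': B → B
  read 'a': B → B
  read 'c': B → E
  end E, accepted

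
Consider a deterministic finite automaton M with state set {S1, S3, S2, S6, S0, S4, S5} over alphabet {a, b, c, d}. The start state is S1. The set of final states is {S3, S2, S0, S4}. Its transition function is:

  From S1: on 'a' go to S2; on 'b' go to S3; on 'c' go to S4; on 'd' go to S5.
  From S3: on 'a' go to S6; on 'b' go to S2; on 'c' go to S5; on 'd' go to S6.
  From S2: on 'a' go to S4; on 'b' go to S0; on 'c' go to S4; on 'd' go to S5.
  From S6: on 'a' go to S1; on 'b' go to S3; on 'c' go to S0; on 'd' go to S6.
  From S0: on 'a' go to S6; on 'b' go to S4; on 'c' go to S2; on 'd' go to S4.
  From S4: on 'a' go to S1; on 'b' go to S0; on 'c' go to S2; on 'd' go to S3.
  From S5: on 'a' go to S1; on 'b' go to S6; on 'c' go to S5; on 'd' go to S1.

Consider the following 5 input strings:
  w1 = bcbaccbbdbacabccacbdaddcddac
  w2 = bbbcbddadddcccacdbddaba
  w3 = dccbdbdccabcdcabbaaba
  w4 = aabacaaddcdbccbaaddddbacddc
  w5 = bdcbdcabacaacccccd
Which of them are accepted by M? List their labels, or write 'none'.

w1, w5

w1:
  start at S1
  read 'b': S1 → S3
  read 'c': S3 → S5
  read 'b': S5 → S6
  read 'a': S6 → S1
  read 'c': S1 → S4
  read 'c': S4 → S2
  read 'b': S2 → S0
  read 'b': S0 → S4
  read 'd': S4 → S3
  read 'b': S3 → S2
  read 'a': S2 → S4
  read 'c': S4 → S2
  read 'a': S2 → S4
  read 'b': S4 → S0
  read 'c': S0 → S2
  read 'c': S2 → S4
  read 'a': S4 → S1
  read 'c': S1 → S4
  read 'b': S4 → S0
  read 'd': S0 → S4
  read 'a': S4 → S1
  read 'd': S1 → S5
  read 'd': S5 → S1
  read 'c': S1 → S4
  read 'd': S4 → S3
  read 'd': S3 → S6
  read 'a': S6 → S1
  read 'c': S1 → S4
  end S4, accepted
w2:
  start at S1
  read 'b': S1 → S3
  read 'b': S3 → S2
  read 'b': S2 → S0
  read 'c': S0 → S2
  read 'b': S2 → S0
  read 'd': S0 → S4
  read 'd': S4 → S3
  read 'a': S3 → S6
  read 'd': S6 → S6
  read 'd': S6 → S6
  read 'd': S6 → S6
  read 'c': S6 → S0
  read 'c': S0 → S2
  read 'c': S2 → S4
  read 'a': S4 → S1
  read 'c': S1 → S4
  read 'd': S4 → S3
  read 'b': S3 → S2
  read 'd': S2 → S5
  read 'd': S5 → S1
  read 'a': S1 → S2
  read 'b': S2 → S0
  read 'a': S0 → S6
  end S6, rejected
w3:
  start at S1
  read 'd': S1 → S5
  read 'c': S5 → S5
  read 'c': S5 → S5
  read 'b': S5 → S6
  read 'd': S6 → S6
  read 'b': S6 → S3
  read 'd': S3 → S6
  read 'c': S6 → S0
  read 'c': S0 → S2
  read 'a': S2 → S4
  read 'b': S4 → S0
  read 'c': S0 → S2
  read 'd': S2 → S5
  read 'c': S5 → S5
  read 'a': S5 → S1
  read 'b': S1 → S3
  read 'b': S3 → S2
  read 'a': S2 → S4
  read 'a': S4 → S1
  read 'b': S1 → S3
  read 'a': S3 → S6
  end S6, rejected
w4:
  start at S1
  read 'a': S1 → S2
  read 'a': S2 → S4
  read 'b': S4 → S0
  read 'a': S0 → S6
  read 'c': S6 → S0
  read 'a': S0 → S6
  read 'a': S6 → S1
  read 'd': S1 → S5
  read 'd': S5 → S1
  read 'c': S1 → S4
  read 'd': S4 → S3
  read 'b': S3 → S2
  read 'c': S2 → S4
  read 'c': S4 → S2
  read 'b': S2 → S0
  read 'a': S0 → S6
  read 'a': S6 → S1
  read 'd': S1 → S5
  read 'd': S5 → S1
  read 'd': S1 → S5
  read 'd': S5 → S1
  read 'b': S1 → S3
  read 'a': S3 → S6
  read 'c': S6 → S0
  read 'd': S0 → S4
  read 'd': S4 → S3
  read 'c': S3 → S5
  end S5, rejected
w5:
  start at S1
  read 'b': S1 → S3
  read 'd': S3 → S6
  read 'c': S6 → S0
  read 'b': S0 → S4
  read 'd': S4 → S3
  read 'c': S3 → S5
  read 'a': S5 → S1
  read 'b': S1 → S3
  read 'a': S3 → S6
  read 'c': S6 → S0
  read 'a': S0 → S6
  read 'a': S6 → S1
  read 'c': S1 → S4
  read 'c': S4 → S2
  read 'c': S2 → S4
  read 'c': S4 → S2
  read 'c': S2 → S4
  read 'd': S4 → S3
  end S3, accepted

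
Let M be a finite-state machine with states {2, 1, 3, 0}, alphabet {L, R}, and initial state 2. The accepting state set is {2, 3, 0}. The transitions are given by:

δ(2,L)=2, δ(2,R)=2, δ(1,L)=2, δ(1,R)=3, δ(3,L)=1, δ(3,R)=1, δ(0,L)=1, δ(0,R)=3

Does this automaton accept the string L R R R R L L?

Yes

Trace: 2 -L-> 2 -R-> 2 -R-> 2 -R-> 2 -R-> 2 -L-> 2 -L-> 2
End state 2 is accepting.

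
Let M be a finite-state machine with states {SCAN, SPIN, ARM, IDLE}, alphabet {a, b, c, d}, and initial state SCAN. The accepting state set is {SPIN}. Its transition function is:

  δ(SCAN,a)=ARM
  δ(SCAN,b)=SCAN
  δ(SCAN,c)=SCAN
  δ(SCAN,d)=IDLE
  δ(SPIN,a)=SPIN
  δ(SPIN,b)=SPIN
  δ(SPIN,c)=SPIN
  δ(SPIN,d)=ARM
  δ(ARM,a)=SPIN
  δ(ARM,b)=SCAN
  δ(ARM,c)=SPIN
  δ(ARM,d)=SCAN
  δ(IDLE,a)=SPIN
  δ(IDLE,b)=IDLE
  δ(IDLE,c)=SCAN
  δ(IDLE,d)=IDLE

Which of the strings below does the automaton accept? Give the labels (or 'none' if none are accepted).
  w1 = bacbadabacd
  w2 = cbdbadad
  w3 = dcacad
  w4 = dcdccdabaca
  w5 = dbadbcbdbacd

w4

w1:
  start at SCAN
  read 'b': SCAN → SCAN
  read 'a': SCAN → ARM
  read 'c': ARM → SPIN
  read 'b': SPIN → SPIN
  read 'a': SPIN → SPIN
  read 'd': SPIN → ARM
  read 'a': ARM → SPIN
  read 'b': SPIN → SPIN
  read 'a': SPIN → SPIN
  read 'c': SPIN → SPIN
  read 'd': SPIN → ARM
  end ARM, rejected
w2:
  start at SCAN
  read 'c': SCAN → SCAN
  read 'b': SCAN → SCAN
  read 'd': SCAN → IDLE
  read 'b': IDLE → IDLE
  read 'a': IDLE → SPIN
  read 'd': SPIN → ARM
  read 'a': ARM → SPIN
  read 'd': SPIN → ARM
  end ARM, rejected
w3:
  start at SCAN
  read 'd': SCAN → IDLE
  read 'c': IDLE → SCAN
  read 'a': SCAN → ARM
  read 'c': ARM → SPIN
  read 'a': SPIN → SPIN
  read 'd': SPIN → ARM
  end ARM, rejected
w4:
  start at SCAN
  read 'd': SCAN → IDLE
  read 'c': IDLE → SCAN
  read 'd': SCAN → IDLE
  read 'c': IDLE → SCAN
  read 'c': SCAN → SCAN
  read 'd': SCAN → IDLE
  read 'a': IDLE → SPIN
  read 'b': SPIN → SPIN
  read 'a': SPIN → SPIN
  read 'c': SPIN → SPIN
  read 'a': SPIN → SPIN
  end SPIN, accepted
w5:
  start at SCAN
  read 'd': SCAN → IDLE
  read 'b': IDLE → IDLE
  read 'a': IDLE → SPIN
  read 'd': SPIN → ARM
  read 'b': ARM → SCAN
  read 'c': SCAN → SCAN
  read 'b': SCAN → SCAN
  read 'd': SCAN → IDLE
  read 'b': IDLE → IDLE
  read 'a': IDLE → SPIN
  read 'c': SPIN → SPIN
  read 'd': SPIN → ARM
  end ARM, rejected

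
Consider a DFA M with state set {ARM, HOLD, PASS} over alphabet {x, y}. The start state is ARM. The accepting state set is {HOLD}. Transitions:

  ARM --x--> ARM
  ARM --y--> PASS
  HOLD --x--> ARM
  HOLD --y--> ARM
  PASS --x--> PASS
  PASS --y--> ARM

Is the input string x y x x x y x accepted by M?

No

start at ARM
read 'x': ARM → ARM
read 'y': ARM → PASS
read 'x': PASS → PASS
read 'x': PASS → PASS
read 'x': PASS → PASS
read 'y': PASS → ARM
read 'x': ARM → ARM
End state ARM is not accepting.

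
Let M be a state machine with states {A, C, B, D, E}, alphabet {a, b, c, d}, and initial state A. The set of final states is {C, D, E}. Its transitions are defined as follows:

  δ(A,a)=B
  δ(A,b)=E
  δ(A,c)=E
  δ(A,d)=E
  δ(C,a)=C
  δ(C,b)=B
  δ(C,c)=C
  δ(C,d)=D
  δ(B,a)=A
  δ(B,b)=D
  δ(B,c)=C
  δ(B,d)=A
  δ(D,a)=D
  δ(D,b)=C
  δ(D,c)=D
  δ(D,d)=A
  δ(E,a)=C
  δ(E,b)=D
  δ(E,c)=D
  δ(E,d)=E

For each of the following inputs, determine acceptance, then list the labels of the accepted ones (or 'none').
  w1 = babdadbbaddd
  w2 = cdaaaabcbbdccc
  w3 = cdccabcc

w1, w2, w3

w1: Trace: A -b-> E -a-> C -b-> B -d-> A -a-> B -d-> A -b-> E -b-> D -a-> D -d-> A -d-> E -d-> E  → end E, accepted
w2: Trace: A -c-> E -d-> E -a-> C -a-> C -a-> C -a-> C -b-> B -c-> C -b-> B -b-> D -d-> A -c-> E -c-> D -c-> D  → end D, accepted
w3: Trace: A -c-> E -d-> E -c-> D -c-> D -a-> D -b-> C -c-> C -c-> C  → end C, accepted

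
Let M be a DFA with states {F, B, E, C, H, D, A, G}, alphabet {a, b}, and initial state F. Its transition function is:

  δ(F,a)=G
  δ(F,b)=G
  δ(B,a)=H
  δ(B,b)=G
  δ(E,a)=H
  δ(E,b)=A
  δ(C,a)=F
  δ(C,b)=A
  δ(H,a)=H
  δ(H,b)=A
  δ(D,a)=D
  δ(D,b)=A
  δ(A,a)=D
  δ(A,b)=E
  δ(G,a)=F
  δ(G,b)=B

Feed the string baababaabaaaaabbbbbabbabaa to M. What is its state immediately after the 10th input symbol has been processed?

D

F → G → F → G → B → H → A → D → D → A → D
After 10 symbols: D.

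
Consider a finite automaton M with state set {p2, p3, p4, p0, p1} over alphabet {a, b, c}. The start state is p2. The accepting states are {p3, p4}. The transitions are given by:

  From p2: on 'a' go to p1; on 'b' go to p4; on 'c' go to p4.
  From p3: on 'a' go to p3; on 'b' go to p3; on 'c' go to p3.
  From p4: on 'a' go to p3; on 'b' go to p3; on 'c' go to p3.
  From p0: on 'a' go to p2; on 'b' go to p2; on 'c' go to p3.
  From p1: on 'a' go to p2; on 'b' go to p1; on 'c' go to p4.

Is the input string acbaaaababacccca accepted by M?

Yes

p2 → p1 → p4 → p3 → p3 → p3 → p3 → p3 → p3 → p3 → p3 → p3 → p3 → p3 → p3 → p3 → p3
End state p3 is accepting.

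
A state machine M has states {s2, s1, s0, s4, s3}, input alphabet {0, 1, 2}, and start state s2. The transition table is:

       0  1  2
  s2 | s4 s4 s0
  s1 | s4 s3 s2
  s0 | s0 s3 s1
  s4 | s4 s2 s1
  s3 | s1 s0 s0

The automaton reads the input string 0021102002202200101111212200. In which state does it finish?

s4

Trace: s2 -0-> s4 -0-> s4 -2-> s1 -1-> s3 -1-> s0 -0-> s0 -2-> s1 -0-> s4 -0-> s4 -2-> s1 -2-> s2 -0-> s4 -2-> s1 -2-> s2 -0-> s4 -0-> s4 -1-> s2 -0-> s4 -1-> s2 -1-> s4 -1-> s2 -1-> s4 -2-> s1 -1-> s3 -2-> s0 -2-> s1 -0-> s4 -0-> s4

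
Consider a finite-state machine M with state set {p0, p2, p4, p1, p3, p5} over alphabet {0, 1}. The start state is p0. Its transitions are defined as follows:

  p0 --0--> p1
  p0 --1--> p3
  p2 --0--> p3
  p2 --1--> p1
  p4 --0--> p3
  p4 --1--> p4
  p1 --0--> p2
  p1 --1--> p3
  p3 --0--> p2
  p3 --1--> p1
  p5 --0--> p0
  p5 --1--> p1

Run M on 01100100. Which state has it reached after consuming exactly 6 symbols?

Trace: p0 -0-> p1 -1-> p3 -1-> p1 -0-> p2 -0-> p3 -1-> p1
After 6 symbols: p1.

p1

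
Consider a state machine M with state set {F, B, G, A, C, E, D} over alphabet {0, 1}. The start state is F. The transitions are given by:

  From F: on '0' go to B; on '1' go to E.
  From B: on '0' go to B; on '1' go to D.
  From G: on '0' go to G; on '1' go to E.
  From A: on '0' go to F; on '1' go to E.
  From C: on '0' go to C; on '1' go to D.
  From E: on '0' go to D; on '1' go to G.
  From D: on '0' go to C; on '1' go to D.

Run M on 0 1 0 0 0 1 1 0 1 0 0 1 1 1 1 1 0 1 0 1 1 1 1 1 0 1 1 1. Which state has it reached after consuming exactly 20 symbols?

Trace: F -0-> B -1-> D -0-> C -0-> C -0-> C -1-> D -1-> D -0-> C -1-> D -0-> C -0-> C -1-> D -1-> D -1-> D -1-> D -1-> D -0-> C -1-> D -0-> C -1-> D
After 20 symbols: D.

D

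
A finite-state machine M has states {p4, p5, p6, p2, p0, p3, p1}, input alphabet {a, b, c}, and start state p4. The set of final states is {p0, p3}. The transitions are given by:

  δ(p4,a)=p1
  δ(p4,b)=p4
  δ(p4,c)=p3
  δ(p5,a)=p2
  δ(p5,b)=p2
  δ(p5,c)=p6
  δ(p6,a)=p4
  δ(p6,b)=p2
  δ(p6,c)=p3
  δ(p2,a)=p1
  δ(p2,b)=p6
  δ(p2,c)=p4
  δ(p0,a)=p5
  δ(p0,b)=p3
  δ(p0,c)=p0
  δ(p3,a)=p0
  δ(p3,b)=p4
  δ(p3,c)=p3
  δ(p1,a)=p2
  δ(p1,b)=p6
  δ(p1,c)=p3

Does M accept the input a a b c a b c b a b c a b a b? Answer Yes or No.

Trace: p4 -a-> p1 -a-> p2 -b-> p6 -c-> p3 -a-> p0 -b-> p3 -c-> p3 -b-> p4 -a-> p1 -b-> p6 -c-> p3 -a-> p0 -b-> p3 -a-> p0 -b-> p3
End state p3 is accepting.

Yes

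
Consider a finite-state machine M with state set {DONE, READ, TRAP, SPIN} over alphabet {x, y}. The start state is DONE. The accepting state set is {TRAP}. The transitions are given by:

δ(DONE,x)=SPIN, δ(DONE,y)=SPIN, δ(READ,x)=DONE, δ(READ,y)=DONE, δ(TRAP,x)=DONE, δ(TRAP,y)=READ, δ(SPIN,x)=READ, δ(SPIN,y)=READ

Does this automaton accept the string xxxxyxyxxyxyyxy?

No

Trace: DONE -x-> SPIN -x-> READ -x-> DONE -x-> SPIN -y-> READ -x-> DONE -y-> SPIN -x-> READ -x-> DONE -y-> SPIN -x-> READ -y-> DONE -y-> SPIN -x-> READ -y-> DONE
End state DONE is not accepting.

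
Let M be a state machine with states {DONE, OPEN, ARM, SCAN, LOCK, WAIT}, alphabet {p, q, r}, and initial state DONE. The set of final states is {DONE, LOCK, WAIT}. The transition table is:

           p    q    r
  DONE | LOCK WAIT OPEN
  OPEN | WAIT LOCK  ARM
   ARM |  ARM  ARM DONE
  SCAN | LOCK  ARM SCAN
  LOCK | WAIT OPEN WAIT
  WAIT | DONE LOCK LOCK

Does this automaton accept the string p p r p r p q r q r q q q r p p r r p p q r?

Yes

Trace: DONE -p-> LOCK -p-> WAIT -r-> LOCK -p-> WAIT -r-> LOCK -p-> WAIT -q-> LOCK -r-> WAIT -q-> LOCK -r-> WAIT -q-> LOCK -q-> OPEN -q-> LOCK -r-> WAIT -p-> DONE -p-> LOCK -r-> WAIT -r-> LOCK -p-> WAIT -p-> DONE -q-> WAIT -r-> LOCK
End state LOCK is accepting.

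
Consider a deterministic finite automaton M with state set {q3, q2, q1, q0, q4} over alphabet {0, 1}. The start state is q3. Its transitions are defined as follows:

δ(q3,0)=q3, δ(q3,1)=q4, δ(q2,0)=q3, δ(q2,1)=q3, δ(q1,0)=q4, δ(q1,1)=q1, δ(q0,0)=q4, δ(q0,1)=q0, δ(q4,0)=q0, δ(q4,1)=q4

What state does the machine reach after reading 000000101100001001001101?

Trace: q3 -0-> q3 -0-> q3 -0-> q3 -0-> q3 -0-> q3 -0-> q3 -1-> q4 -0-> q0 -1-> q0 -1-> q0 -0-> q4 -0-> q0 -0-> q4 -0-> q0 -1-> q0 -0-> q4 -0-> q0 -1-> q0 -0-> q4 -0-> q0 -1-> q0 -1-> q0 -0-> q4 -1-> q4

q4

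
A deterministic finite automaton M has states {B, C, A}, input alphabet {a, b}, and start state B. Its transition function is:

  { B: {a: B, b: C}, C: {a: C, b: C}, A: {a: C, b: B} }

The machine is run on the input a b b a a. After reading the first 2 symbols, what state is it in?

Trace: B -a-> B -b-> C
After 2 symbols: C.

C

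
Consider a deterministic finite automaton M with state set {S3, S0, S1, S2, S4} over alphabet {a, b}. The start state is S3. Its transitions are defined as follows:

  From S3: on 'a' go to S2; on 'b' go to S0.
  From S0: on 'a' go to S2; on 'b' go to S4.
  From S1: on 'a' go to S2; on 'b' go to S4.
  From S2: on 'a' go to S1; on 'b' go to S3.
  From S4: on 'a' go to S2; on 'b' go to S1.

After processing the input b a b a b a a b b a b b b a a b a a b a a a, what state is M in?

start at S3
read 'b': S3 → S0
read 'a': S0 → S2
read 'b': S2 → S3
read 'a': S3 → S2
read 'b': S2 → S3
read 'a': S3 → S2
read 'a': S2 → S1
read 'b': S1 → S4
read 'b': S4 → S1
read 'a': S1 → S2
read 'b': S2 → S3
read 'b': S3 → S0
read 'b': S0 → S4
read 'a': S4 → S2
read 'a': S2 → S1
read 'b': S1 → S4
read 'a': S4 → S2
read 'a': S2 → S1
read 'b': S1 → S4
read 'a': S4 → S2
read 'a': S2 → S1
read 'a': S1 → S2

S2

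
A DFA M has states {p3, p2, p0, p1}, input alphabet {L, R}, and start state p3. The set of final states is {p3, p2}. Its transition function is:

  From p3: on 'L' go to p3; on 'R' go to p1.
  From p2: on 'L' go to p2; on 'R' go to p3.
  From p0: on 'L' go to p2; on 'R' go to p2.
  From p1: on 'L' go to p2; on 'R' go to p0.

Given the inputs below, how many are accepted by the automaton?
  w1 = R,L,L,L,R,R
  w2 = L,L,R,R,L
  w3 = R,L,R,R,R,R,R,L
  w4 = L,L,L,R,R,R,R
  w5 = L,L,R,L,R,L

4

w1:
  start at p3
  read 'R': p3 → p1
  read 'L': p1 → p2
  read 'L': p2 → p2
  read 'L': p2 → p2
  read 'R': p2 → p3
  read 'R': p3 → p1
  end p1, rejected
w2:
  start at p3
  read 'L': p3 → p3
  read 'L': p3 → p3
  read 'R': p3 → p1
  read 'R': p1 → p0
  read 'L': p0 → p2
  end p2, accepted
w3:
  start at p3
  read 'R': p3 → p1
  read 'L': p1 → p2
  read 'R': p2 → p3
  read 'R': p3 → p1
  read 'R': p1 → p0
  read 'R': p0 → p2
  read 'R': p2 → p3
  read 'L': p3 → p3
  end p3, accepted
w4:
  start at p3
  read 'L': p3 → p3
  read 'L': p3 → p3
  read 'L': p3 → p3
  read 'R': p3 → p1
  read 'R': p1 → p0
  read 'R': p0 → p2
  read 'R': p2 → p3
  end p3, accepted
w5:
  start at p3
  read 'L': p3 → p3
  read 'L': p3 → p3
  read 'R': p3 → p1
  read 'L': p1 → p2
  read 'R': p2 → p3
  read 'L': p3 → p3
  end p3, accepted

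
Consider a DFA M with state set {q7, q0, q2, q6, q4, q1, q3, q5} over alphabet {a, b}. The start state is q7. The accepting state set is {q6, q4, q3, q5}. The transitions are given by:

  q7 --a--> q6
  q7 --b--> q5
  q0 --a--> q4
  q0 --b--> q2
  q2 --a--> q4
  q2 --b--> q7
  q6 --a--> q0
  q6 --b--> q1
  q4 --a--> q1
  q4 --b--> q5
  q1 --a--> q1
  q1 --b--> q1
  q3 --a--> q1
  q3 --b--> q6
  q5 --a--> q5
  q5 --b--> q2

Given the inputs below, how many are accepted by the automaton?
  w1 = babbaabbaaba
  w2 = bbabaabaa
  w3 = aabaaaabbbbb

1

w1:
  start at q7
  read 'b': q7 → q5
  read 'a': q5 → q5
  read 'b': q5 → q2
  read 'b': q2 → q7
  read 'a': q7 → q6
  read 'a': q6 → q0
  read 'b': q0 → q2
  read 'b': q2 → q7
  read 'a': q7 → q6
  read 'a': q6 → q0
  read 'b': q0 → q2
  read 'a': q2 → q4
  end q4, accepted
w2:
  start at q7
  read 'b': q7 → q5
  read 'b': q5 → q2
  read 'a': q2 → q4
  read 'b': q4 → q5
  read 'a': q5 → q5
  read 'a': q5 → q5
  read 'b': q5 → q2
  read 'a': q2 → q4
  read 'a': q4 → q1
  end q1, rejected
w3:
  start at q7
  read 'a': q7 → q6
  read 'a': q6 → q0
  read 'b': q0 → q2
  read 'a': q2 → q4
  read 'a': q4 → q1
  read 'a': q1 → q1
  read 'a': q1 → q1
  read 'b': q1 → q1
  read 'b': q1 → q1
  read 'b': q1 → q1
  read 'b': q1 → q1
  read 'b': q1 → q1
  end q1, rejected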